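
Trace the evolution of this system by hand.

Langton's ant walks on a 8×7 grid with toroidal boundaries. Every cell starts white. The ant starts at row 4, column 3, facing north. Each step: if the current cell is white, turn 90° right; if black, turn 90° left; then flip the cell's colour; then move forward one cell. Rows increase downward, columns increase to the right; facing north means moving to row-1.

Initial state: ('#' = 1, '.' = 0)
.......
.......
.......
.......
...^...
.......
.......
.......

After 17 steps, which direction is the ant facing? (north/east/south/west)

step 0: .......
.......
.......
.......
...^...
.......
.......
.......
step 1: .......
.......
.......
.......
...#>..
.......
.......
.......
step 2: .......
.......
.......
.......
...##..
....v..
.......
.......
step 3: .......
.......
.......
.......
...##..
...<#..
.......
.......
step 4: .......
.......
.......
.......
...^#..
...##..
.......
.......
step 5: .......
.......
.......
.......
..<.#..
...##..
.......
.......
step 6: .......
.......
.......
..^....
..#.#..
...##..
.......
.......
step 7: .......
.......
.......
..#>...
..#.#..
...##..
.......
.......
step 8: .......
.......
.......
..##...
..#v#..
...##..
.......
.......
step 9: .......
.......
.......
..##...
..<##..
...##..
.......
.......
step 10: .......
.......
.......
..##...
...##..
..v##..
.......
.......
step 11: .......
.......
.......
..##...
...##..
.<###..
.......
.......
step 12: .......
.......
.......
..##...
.^.##..
.####..
.......
.......
step 13: .......
.......
.......
..##...
.#>##..
.####..
.......
.......
step 14: .......
.......
.......
..##...
.####..
.#v##..
.......
.......
step 15: .......
.......
.......
..##...
.####..
.#.>#..
.......
.......
step 16: .......
.......
.......
..##...
.##^#..
.#..#..
.......
.......
step 17: .......
.......
.......
..##...
.#<.#..
.#..#..
.......
.......

west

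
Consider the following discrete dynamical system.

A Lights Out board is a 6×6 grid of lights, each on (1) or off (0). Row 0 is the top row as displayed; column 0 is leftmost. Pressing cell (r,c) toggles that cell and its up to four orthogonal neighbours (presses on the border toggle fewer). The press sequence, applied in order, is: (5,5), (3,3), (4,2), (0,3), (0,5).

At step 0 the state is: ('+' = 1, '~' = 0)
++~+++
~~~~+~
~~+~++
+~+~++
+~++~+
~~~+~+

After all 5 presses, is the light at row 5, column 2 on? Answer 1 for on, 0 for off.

[0] ++~+++
~~~~+~
~~+~++
+~+~++
+~++~+
~~~+~+
[1] ++~+++
~~~~+~
~~+~++
+~+~++
+~++~~
~~~++~
[2] ++~+++
~~~~+~
~~++++
+~~+~+
+~+~~~
~~~++~
[3] ++~+++
~~~~+~
~~++++
+~++~+
++~+~~
~~+++~
[4] +++~~+
~~~++~
~~++++
+~++~+
++~+~~
~~+++~
[5] +++~+~
~~~+++
~~++++
+~++~+
++~+~~
~~+++~

1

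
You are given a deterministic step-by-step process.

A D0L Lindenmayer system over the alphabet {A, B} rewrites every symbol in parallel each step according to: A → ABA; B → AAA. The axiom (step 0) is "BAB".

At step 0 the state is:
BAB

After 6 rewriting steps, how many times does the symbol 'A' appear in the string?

t=0: BAB
t=1: AAAABAAAA
t=2: ABAABAABAABAAAAABAABAABAABA
t=3: ABAAAAABAABAAAAABAABAAAAABAABAAAAABAABAABAABAABAAAAABAABAAAAABAABAAAAABAABAAAAABA
t=4: ABAAAAABAABAABAABAABAAAAABAABAAAAABAABAABAABAABAAAAABAABAA…AABAABAAAAABAABAABAABAABAAAAABAABAAAAABAABAABAABAABAAAAABA  (len 243)
t=5: ABAAAAABAABAABAABAABAAAAABAABAAAAABAABAAAAABAABAAAAABAABAA…AABAABAAAAABAABAAAAABAABAAAAABAABAAAAABAABAABAABAABAAAAABA  (len 729)
t=6: ABAAAAABAABAABAABAABAAAAABAABAAAAABAABAAAAABAABAAAAABAABAA…AABAABAAAAABAABAAAAABAABAAAAABAABAAAAABAABAABAABAABAAAAABA  (len 2187)

1639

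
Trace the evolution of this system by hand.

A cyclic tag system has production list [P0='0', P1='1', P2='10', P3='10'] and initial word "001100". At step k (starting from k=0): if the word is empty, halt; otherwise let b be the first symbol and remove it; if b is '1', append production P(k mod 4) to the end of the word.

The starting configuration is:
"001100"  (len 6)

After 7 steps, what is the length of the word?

5

t=0: "001100"  (len 6)
t=1: "01100"  (len 5)
t=2: "1100"  (len 4)
t=3: "10010"  (len 5)
t=4: "001010"  (len 6)
t=5: "01010"  (len 5)
t=6: "1010"  (len 4)
t=7: "01010"  (len 5)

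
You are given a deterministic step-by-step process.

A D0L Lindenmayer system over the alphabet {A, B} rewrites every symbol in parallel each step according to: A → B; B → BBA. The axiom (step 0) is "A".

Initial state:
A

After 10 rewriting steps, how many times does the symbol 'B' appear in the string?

2378

gen 0: A
gen 1: B
gen 2: BBA
gen 3: BBABBAB
gen 4: BBABBABBBABBABBBA
gen 5: BBABBABBBABBABBBABBABBABBBABBABBBABBABBAB
gen 6: BBABBABBBABBABBBABBABBABBBABBABBBABBABBABBBABBABBBABBABBBABBABBABBBABBABBBABBABBABBBABBABBBABBABBBA
gen 7: BBABBABBBABBABBBABBABBABBBABBABBBABBABBABBBABBABBBABBABBBA…BBABBABBBABBABBBABBABBABBBABBABBBABBABBABBBABBABBBABBABBAB  (len 239)
gen 8: BBABBABBBABBABBBABBABBABBBABBABBBABBABBABBBABBABBBABBABBBA…BBABBABBBABBABBBABBABBABBBABBABBBABBABBABBBABBABBBABBABBBA  (len 577)
gen 9: BBABBABBBABBABBBABBABBABBBABBABBBABBABBABBBABBABBBABBABBBA…BBABBABBBABBABBBABBABBABBBABBABBBABBABBABBBABBABBBABBABBAB  (len 1393)
gen 10: BBABBABBBABBABBBABBABBABBBABBABBBABBABBABBBABBABBBABBABBBA…BBABBABBBABBABBBABBABBABBBABBABBBABBABBABBBABBABBBABBABBBA  (len 3363)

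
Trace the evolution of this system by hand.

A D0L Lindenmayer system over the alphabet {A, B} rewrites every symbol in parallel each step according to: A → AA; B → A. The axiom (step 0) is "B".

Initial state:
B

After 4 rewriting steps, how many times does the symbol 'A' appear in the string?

8

0) B
1) A
2) AA
3) AAAA
4) AAAAAAAA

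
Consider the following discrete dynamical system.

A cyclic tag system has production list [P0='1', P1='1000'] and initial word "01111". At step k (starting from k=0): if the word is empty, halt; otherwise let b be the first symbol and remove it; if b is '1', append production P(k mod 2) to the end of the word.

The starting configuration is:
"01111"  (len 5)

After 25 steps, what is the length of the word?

13

0) "01111"  (len 5)
1) "1111"  (len 4)
2) "1111000"  (len 7)
3) "1110001"  (len 7)
4) "1100011000"  (len 10)
5) "1000110001"  (len 10)
6) "0001100011000"  (len 13)
7) "001100011000"  (len 12)
8) "01100011000"  (len 11)
9) "1100011000"  (len 10)
10) "1000110001000"  (len 13)
11) "0001100010001"  (len 13)
12) "001100010001"  (len 12)
13) "01100010001"  (len 11)
14) "1100010001"  (len 10)
15) "1000100011"  (len 10)
16) "0001000111000"  (len 13)
17) "001000111000"  (len 12)
18) "01000111000"  (len 11)
19) "1000111000"  (len 10)
20) "0001110001000"  (len 13)
21) "001110001000"  (len 12)
22) "01110001000"  (len 11)
23) "1110001000"  (len 10)
24) "1100010001000"  (len 13)
25) "1000100010001"  (len 13)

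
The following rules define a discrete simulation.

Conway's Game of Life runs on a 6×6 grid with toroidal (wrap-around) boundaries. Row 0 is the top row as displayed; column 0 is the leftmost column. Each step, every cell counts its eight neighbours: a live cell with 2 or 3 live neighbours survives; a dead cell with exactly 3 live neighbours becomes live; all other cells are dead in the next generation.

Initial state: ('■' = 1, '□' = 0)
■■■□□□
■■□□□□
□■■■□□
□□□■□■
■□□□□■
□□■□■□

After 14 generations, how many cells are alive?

14

t=0: ■■■□□□
■■□□□□
□■■■□□
□□□■□■
■□□□□■
□□■□■□
t=1: ■□■■□■
□□□■□□
□■□■■□
□■□■□■
■□□■□■
□□■■□□
t=2: □■□□□□
■■□□□■
■□□■□□
□■□■□■
■■□■□■
□□□□□□
t=3: □■□□□□
□■■□□■
□□□□□□
□■□■□■
□■□□□■
□■■□□□
t=4: □□□□□□
■■■□□□
□■□□■□
□□■□■□
□■□□■□
□■■□□□
t=5: ■□□□□□
■■■□□□
■□□□□■
□■■□■■
□■□□□□
□■■□□□
t=6: ■□□□□□
□□□□□□
□□□■■□
□■■□■■
□□□■□□
■■■□□□
t=7: ■□□□□□
□□□□□□
□□■■■■
□□■□□■
□□□■■■
■■■□□□
t=8: ■□□□□□
□□□■■■
□□■■■■
■□■□□□
□□□■■■
■■■■■□
t=9: ■□□□□□
■□■□□□
■■■□□□
■■■□□□
□□□□□□
■■■□□□
t=10: ■□■□□■
■□■□□■
□□□■□■
■□■□□□
□□□□□□
■■□□□□
t=11: □□■□□□
□□■■□□
□□■■■■
□□□□□□
■□□□□□
■■□□□■
t=12: ■□■■□□
□■□□□□
□□■□■□
□□□■■■
■■□□□■
■■□□□■
t=13: □□■□□■
□■□□□□
□□■□■■
□■■■□□
□■■□□□
□□□□■□
t=14: □□□□□□
■■■■■■
■□□□■□
■□□□■□
□■□□□□
□■■■□□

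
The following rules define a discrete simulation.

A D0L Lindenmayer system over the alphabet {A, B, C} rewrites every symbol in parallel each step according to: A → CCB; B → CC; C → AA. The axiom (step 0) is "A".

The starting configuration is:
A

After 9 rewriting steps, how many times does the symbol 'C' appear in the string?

1280

step 0: A
step 1: CCB
step 2: AAAACC
step 3: CCBCCBCCBCCBAAAA
step 4: AAAACCAAAACCAAAACCAAAACCCCBCCBCCBCCB
step 5: CCBCCBCCBCCBAAAACCBCCBCCBCCBAAAACCBCCBCCBCCBAAAACCBCCBCCBCCBAAAAAAAACCAAAACCAAAACCAAAACC
step 6: AAAACCAAAACCAAAACCAAAACCCCBCCBCCBCCBAAAACCAAAACCAAAACCAAAA…CCBCCBAAAACCBCCBCCBCCBAAAACCBCCBCCBCCBAAAACCBCCBCCBCCBAAAA  (len 208)
step 7: CCBCCBCCBCCBAAAACCBCCBCCBCCBAAAACCBCCBCCBCCBAAAACCBCCBCCBC…AACCAAAACCCCBCCBCCBCCBAAAACCAAAACCAAAACCAAAACCCCBCCBCCBCCB  (len 496)
step 8: AAAACCAAAACCAAAACCAAAACCCCBCCBCCBCCBAAAACCAAAACCAAAACCAAAA…AACCBCCBCCBCCBAAAACCBCCBCCBCCBAAAAAAAACCAAAACCAAAACCAAAACC  (len 1184)
step 9: CCBCCBCCBCCBAAAACCBCCBCCBCCBAAAACCBCCBCCBCCBAAAACCBCCBCCBC…CCBCCBAAAACCBCCBCCBCCBAAAACCBCCBCCBCCBAAAACCBCCBCCBCCBAAAA  (len 2816)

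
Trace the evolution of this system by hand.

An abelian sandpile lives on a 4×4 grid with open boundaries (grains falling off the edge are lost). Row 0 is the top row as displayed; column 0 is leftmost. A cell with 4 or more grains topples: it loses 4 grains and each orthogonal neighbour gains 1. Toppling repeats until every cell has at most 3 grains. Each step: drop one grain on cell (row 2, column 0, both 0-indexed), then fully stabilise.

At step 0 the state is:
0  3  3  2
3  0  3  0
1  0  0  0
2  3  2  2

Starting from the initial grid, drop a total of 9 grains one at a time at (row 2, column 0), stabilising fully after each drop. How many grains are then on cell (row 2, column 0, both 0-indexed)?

1

[0] 0  3  3  2
3  0  3  0
1  0  0  0
2  3  2  2
[1] 0  3  3  2
3  0  3  0
2  0  0  0
2  3  2  2
[2] 0  3  3  2
3  0  3  0
3  0  0  0
2  3  2  2
[3] 1  3  3  2
0  1  3  0
1  1  0  0
3  3  2  2
[4] 1  3  3  2
0  1  3  0
2  1  0  0
3  3  2  2
[5] 1  3  3  2
0  1  3  0
3  1  0  0
3  3  2  2
[6] 1  3  3  2
1  1  3  0
1  3  0  0
1  0  3  2
[7] 1  3  3  2
1  1  3  0
2  3  0  0
1  0  3  2
[8] 1  3  3  2
1  1  3  0
3  3  0  0
1  0  3  2
[9] 1  3  3  2
2  2  3  0
1  0  1  0
2  1  3  2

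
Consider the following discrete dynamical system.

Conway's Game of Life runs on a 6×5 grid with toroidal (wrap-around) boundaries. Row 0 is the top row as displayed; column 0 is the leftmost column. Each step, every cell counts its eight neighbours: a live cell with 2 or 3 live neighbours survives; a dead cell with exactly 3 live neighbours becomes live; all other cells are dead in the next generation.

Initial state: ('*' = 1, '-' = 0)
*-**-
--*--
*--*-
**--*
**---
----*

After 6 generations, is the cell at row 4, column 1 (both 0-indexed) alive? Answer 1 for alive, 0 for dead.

1

[0] *-**-
--*--
*--*-
**--*
**---
----*
[1] -****
--*--
*-**-
--*--
-*---
--***
[2] **--*
*----
--**-
--**-
-*---
----*
[3] -*--*
*-**-
-****
-*-*-
--**-
-*--*
[4] -*--*
-----
-----
**---
**-**
-*--*
[5] -----
-----
-----
-**--
---*-
-*---
[6] -----
-----
-----
--*--
-*---
-----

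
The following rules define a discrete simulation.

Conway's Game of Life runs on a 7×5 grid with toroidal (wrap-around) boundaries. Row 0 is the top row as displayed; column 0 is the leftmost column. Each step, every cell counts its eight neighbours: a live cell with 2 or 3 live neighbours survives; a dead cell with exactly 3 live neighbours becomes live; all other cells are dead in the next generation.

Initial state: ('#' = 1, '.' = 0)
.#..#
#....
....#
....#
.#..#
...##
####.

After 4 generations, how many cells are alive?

[0] .#..#
#....
....#
....#
.#..#
...##
####.
[1] ...##
#...#
#...#
...##
....#
.....
.#...
[2] ...##
.....
.....
...#.
...##
.....
.....
[3] .....
.....
.....
...##
...##
.....
.....
[4] .....
.....
.....
...##
...##
.....
.....

4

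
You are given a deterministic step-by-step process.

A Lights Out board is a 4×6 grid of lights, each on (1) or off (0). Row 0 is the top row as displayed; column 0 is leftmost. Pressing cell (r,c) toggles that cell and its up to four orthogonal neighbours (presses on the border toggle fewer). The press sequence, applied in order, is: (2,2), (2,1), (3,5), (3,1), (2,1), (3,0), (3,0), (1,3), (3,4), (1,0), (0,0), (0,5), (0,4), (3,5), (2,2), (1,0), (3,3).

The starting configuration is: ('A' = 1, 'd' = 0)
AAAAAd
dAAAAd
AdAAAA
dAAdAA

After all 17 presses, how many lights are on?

15

0) AAAAAd
dAAAAd
AdAAAA
dAAdAA
1) AAAAAd
dAdAAd
AAddAA
dAddAA
2) AAAAAd
dddAAd
ddAdAA
ddddAA
3) AAAAAd
dddAAd
ddAdAd
dddddd
4) AAAAAd
dddAAd
dAAdAd
AAAddd
5) AAAAAd
dAdAAd
AdddAd
AdAddd
6) AAAAAd
dAdAAd
ddddAd
dAAddd
7) AAAAAd
dAdAAd
AdddAd
AdAddd
8) AAAdAd
dAAddd
AddAAd
AdAddd
9) AAAdAd
dAAddd
AddAdd
AdAAAA
10) dAAdAd
AdAddd
dddAdd
AdAAAA
11) AdAdAd
ddAddd
dddAdd
AdAAAA
12) AdAddA
ddAddA
dddAdd
AdAAAA
13) AdAAAd
ddAdAA
dddAdd
AdAAAA
14) AdAAAd
ddAdAA
dddAdA
AdAAdd
15) AdAAAd
ddddAA
dAAddA
AddAdd
16) ddAAAd
AAddAA
AAAddA
AddAdd
17) ddAAAd
AAddAA
AAAAdA
AdAdAd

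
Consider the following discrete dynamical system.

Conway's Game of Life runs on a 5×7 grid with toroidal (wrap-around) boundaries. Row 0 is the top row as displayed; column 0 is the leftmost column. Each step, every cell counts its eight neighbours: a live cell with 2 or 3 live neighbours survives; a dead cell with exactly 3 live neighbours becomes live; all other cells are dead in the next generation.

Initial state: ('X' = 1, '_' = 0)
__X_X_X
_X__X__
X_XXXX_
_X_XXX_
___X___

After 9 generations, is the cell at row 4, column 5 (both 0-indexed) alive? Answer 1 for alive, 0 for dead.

0) __X_X_X
_X__X__
X_XXXX_
_X_XXX_
___X___
1) __X_XX_
XX____X
X_____X
_X___XX
_______
2) XX___XX
_X_____
_______
_____XX
____X_X
3) _X___XX
_X____X
_______
_____XX
____X__
4) _____XX
_____XX
X____XX
_____X_
X___X__
5) X___X__
____X__
X___X__
X___XX_
____X__
6) ___XXX_
___XXX_
___XX_X
___XXXX
___XX_X
7) __X___X
__X___X
__X___X
X_X___X
__X___X
8) XXXX_XX
XXXX_XX
__XX_XX
X_XX_XX
__XX_XX
9) _______
_______
_______
X______
_______

0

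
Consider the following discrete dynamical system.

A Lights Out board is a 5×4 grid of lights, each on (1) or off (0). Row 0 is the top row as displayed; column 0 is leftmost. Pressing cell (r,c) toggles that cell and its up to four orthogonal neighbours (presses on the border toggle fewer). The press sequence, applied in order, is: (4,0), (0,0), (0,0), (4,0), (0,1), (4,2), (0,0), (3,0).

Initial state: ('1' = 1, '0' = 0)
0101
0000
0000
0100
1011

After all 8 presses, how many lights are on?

9

k=0  0101
0000
0000
0100
1011
k=1  0101
0000
0000
1100
0111
k=2  1001
1000
0000
1100
0111
k=3  0101
0000
0000
1100
0111
k=4  0101
0000
0000
0100
1011
k=5  1011
0100
0000
0100
1011
k=6  1011
0100
0000
0110
1100
k=7  0111
1100
0000
0110
1100
k=8  0111
1100
1000
1010
0100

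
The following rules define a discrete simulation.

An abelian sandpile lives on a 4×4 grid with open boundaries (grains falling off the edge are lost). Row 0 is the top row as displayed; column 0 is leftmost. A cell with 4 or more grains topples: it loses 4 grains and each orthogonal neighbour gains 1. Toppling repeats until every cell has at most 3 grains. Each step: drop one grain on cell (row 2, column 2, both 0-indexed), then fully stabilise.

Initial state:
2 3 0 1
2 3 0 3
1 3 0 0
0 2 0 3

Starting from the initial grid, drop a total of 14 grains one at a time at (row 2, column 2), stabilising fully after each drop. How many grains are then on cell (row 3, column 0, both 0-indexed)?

[0] 2 3 0 1
2 3 0 3
1 3 0 0
0 2 0 3
[1] 2 3 0 1
2 3 0 3
1 3 1 0
0 2 0 3
[2] 2 3 0 1
2 3 0 3
1 3 2 0
0 2 0 3
[3] 2 3 0 1
2 3 0 3
1 3 3 0
0 2 0 3
[4] 3 0 1 1
3 1 2 3
2 1 1 1
0 3 1 3
[5] 3 0 1 1
3 1 2 3
2 1 2 1
0 3 1 3
[6] 3 0 1 1
3 1 2 3
2 1 3 1
0 3 1 3
[7] 3 0 1 1
3 1 3 3
2 2 0 2
0 3 2 3
[8] 3 0 1 1
3 1 3 3
2 2 1 2
0 3 2 3
[9] 3 0 1 1
3 1 3 3
2 2 2 2
0 3 2 3
[10] 3 0 1 1
3 1 3 3
2 2 3 2
0 3 2 3
[11] 3 0 2 2
3 3 2 1
3 1 0 2
1 1 2 1
[12] 3 0 2 2
3 3 2 1
3 1 1 2
1 1 2 1
[13] 3 0 2 2
3 3 2 1
3 1 2 2
1 1 2 1
[14] 3 0 2 2
3 3 2 1
3 1 3 2
1 1 2 1

1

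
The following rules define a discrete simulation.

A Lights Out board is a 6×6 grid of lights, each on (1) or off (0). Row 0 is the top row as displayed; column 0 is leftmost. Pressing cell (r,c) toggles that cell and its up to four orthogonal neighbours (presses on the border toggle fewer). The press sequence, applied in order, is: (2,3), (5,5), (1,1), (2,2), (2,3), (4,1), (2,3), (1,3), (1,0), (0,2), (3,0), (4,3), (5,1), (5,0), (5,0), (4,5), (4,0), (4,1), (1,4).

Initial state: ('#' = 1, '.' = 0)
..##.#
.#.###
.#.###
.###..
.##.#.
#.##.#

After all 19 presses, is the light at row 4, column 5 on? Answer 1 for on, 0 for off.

0

[0] ..##.#
.#.###
.#.###
.###..
.##.#.
#.##.#
[1] ..##.#
.#..##
.##..#
.##...
.##.#.
#.##.#
[2] ..##.#
.#..##
.##..#
.##...
.##.##
#.###.
[3] .###.#
#.#.##
..#..#
.##...
.##.##
#.###.
[4] .###.#
#...##
.#.#.#
.#....
.##.##
#.###.
[5] .###.#
#..###
.##.##
.#.#..
.##.##
#.###.
[6] .###.#
#..###
.##.##
...#..
#...##
#####.
[7] .###.#
#...##
.#.#.#
......
#...##
#####.
[8] .##..#
#.##.#
.#...#
......
#...##
#####.
[9] ###..#
.###.#
##...#
......
#...##
#####.
[10] #..#.#
.#.#.#
##...#
......
#...##
#####.
[11] #..#.#
.#.#.#
.#...#
##....
....##
#####.
[12] #..#.#
.#.#.#
.#...#
##.#..
..##.#
###.#.
[13] #..#.#
.#.#.#
.#...#
##.#..
.###.#
....#.
[14] #..#.#
.#.#.#
.#...#
##.#..
####.#
##..#.
[15] #..#.#
.#.#.#
.#...#
##.#..
.###.#
....#.
[16] #..#.#
.#.#.#
.#...#
##.#.#
.####.
....##
[17] #..#.#
.#.#.#
.#...#
.#.#.#
#.###.
#...##
[18] #..#.#
.#.#.#
.#...#
...#.#
.#.##.
##..##
[19] #..###
.#..#.
.#..##
...#.#
.#.##.
##..##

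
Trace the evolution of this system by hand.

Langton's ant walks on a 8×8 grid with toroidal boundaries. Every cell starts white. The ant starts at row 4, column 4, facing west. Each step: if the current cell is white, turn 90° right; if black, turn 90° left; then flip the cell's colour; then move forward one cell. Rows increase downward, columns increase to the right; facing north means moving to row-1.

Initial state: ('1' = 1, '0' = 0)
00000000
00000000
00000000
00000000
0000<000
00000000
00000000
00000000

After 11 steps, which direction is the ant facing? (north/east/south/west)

[0] 00000000
00000000
00000000
00000000
0000<000
00000000
00000000
00000000
[1] 00000000
00000000
00000000
0000^000
00001000
00000000
00000000
00000000
[2] 00000000
00000000
00000000
00001>00
00001000
00000000
00000000
00000000
[3] 00000000
00000000
00000000
00001100
00001v00
00000000
00000000
00000000
[4] 00000000
00000000
00000000
00001100
0000<100
00000000
00000000
00000000
[5] 00000000
00000000
00000000
00001100
00000100
0000v000
00000000
00000000
[6] 00000000
00000000
00000000
00001100
00000100
000<1000
00000000
00000000
[7] 00000000
00000000
00000000
00001100
000^0100
00011000
00000000
00000000
[8] 00000000
00000000
00000000
00001100
0001>100
00011000
00000000
00000000
[9] 00000000
00000000
00000000
00001100
00011100
0001v000
00000000
00000000
[10] 00000000
00000000
00000000
00001100
00011100
00010>00
00000000
00000000
[11] 00000000
00000000
00000000
00001100
00011100
00010100
00000v00
00000000

south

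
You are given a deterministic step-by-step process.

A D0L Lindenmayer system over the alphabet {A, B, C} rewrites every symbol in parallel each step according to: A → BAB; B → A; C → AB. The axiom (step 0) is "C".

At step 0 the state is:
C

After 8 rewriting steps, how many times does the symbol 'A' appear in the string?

step 0: C
step 1: AB
step 2: BABA
step 3: ABABABAB
step 4: BABABABABABABABA
step 5: ABABABABABABABABABABABABABABABAB
step 6: BABABABABABABABABABABABABABABABABABABABABABABABABABABABABABABABA
step 7: ABABABABABABABABABABABABABABABABABABABABABABABABABABABABAB…ABABABABABABABABABABABABABABABABABABABABABABABABABABABABAB  (len 128)
step 8: BABABABABABABABABABABABABABABABABABABABABABABABABABABABABA…BABABABABABABABABABABABABABABABABABABABABABABABABABABABABA  (len 256)

128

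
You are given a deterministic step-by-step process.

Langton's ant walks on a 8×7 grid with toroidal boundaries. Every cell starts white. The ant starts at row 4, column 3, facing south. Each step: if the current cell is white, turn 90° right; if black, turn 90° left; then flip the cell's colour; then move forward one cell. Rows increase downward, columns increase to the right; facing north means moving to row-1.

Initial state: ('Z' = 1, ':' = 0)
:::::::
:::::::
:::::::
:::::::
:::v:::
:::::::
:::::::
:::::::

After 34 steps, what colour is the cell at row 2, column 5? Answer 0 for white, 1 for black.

[0] :::::::
:::::::
:::::::
:::::::
:::v:::
:::::::
:::::::
:::::::
[1] :::::::
:::::::
:::::::
:::::::
::<Z:::
:::::::
:::::::
:::::::
[2] :::::::
:::::::
:::::::
::^::::
::ZZ:::
:::::::
:::::::
:::::::
[3] :::::::
:::::::
:::::::
::Z>:::
::ZZ:::
:::::::
:::::::
:::::::
[4] :::::::
:::::::
:::::::
::ZZ:::
::Zv:::
:::::::
:::::::
:::::::
[5] :::::::
:::::::
:::::::
::ZZ:::
::Z:>::
:::::::
:::::::
:::::::
[6] :::::::
:::::::
:::::::
::ZZ:::
::Z:Z::
::::v::
:::::::
:::::::
[7] :::::::
:::::::
:::::::
::ZZ:::
::Z:Z::
:::<Z::
:::::::
:::::::
[8] :::::::
:::::::
:::::::
::ZZ:::
::Z^Z::
:::ZZ::
:::::::
:::::::
[9] :::::::
:::::::
:::::::
::ZZ:::
::ZZ>::
:::ZZ::
:::::::
:::::::
[10] :::::::
:::::::
:::::::
::ZZ^::
::ZZ:::
:::ZZ::
:::::::
:::::::
[11] :::::::
:::::::
:::::::
::ZZZ>:
::ZZ:::
:::ZZ::
:::::::
:::::::
[12] :::::::
:::::::
:::::::
::ZZZZ:
::ZZ:v:
:::ZZ::
:::::::
:::::::
[13] :::::::
:::::::
:::::::
::ZZZZ:
::ZZ<Z:
:::ZZ::
:::::::
:::::::
[14] :::::::
:::::::
:::::::
::ZZ^Z:
::ZZZZ:
:::ZZ::
:::::::
:::::::
[15] :::::::
:::::::
:::::::
::Z<:Z:
::ZZZZ:
:::ZZ::
:::::::
:::::::
[16] :::::::
:::::::
:::::::
::Z::Z:
::ZvZZ:
:::ZZ::
:::::::
:::::::
[17] :::::::
:::::::
:::::::
::Z::Z:
::Z:>Z:
:::ZZ::
:::::::
:::::::
[18] :::::::
:::::::
:::::::
::Z:^Z:
::Z::Z:
:::ZZ::
:::::::
:::::::
[19] :::::::
:::::::
:::::::
::Z:Z>:
::Z::Z:
:::ZZ::
:::::::
:::::::
[20] :::::::
:::::::
:::::^:
::Z:Z::
::Z::Z:
:::ZZ::
:::::::
:::::::
[21] :::::::
:::::::
:::::Z>
::Z:Z::
::Z::Z:
:::ZZ::
:::::::
:::::::
[22] :::::::
:::::::
:::::ZZ
::Z:Z:v
::Z::Z:
:::ZZ::
:::::::
:::::::
[23] :::::::
:::::::
:::::ZZ
::Z:Z<Z
::Z::Z:
:::ZZ::
:::::::
:::::::
[24] :::::::
:::::::
:::::^Z
::Z:ZZZ
::Z::Z:
:::ZZ::
:::::::
:::::::
[25] :::::::
:::::::
::::<:Z
::Z:ZZZ
::Z::Z:
:::ZZ::
:::::::
:::::::
[26] :::::::
::::^::
::::Z:Z
::Z:ZZZ
::Z::Z:
:::ZZ::
:::::::
:::::::
[27] :::::::
::::Z>:
::::Z:Z
::Z:ZZZ
::Z::Z:
:::ZZ::
:::::::
:::::::
[28] :::::::
::::ZZ:
::::ZvZ
::Z:ZZZ
::Z::Z:
:::ZZ::
:::::::
:::::::
[29] :::::::
::::ZZ:
::::<ZZ
::Z:ZZZ
::Z::Z:
:::ZZ::
:::::::
:::::::
[30] :::::::
::::ZZ:
:::::ZZ
::Z:vZZ
::Z::Z:
:::ZZ::
:::::::
:::::::
[31] :::::::
::::ZZ:
:::::ZZ
::Z::>Z
::Z::Z:
:::ZZ::
:::::::
:::::::
[32] :::::::
::::ZZ:
:::::^Z
::Z:::Z
::Z::Z:
:::ZZ::
:::::::
:::::::
[33] :::::::
::::ZZ:
::::<:Z
::Z:::Z
::Z::Z:
:::ZZ::
:::::::
:::::::
[34] :::::::
::::^Z:
::::Z:Z
::Z:::Z
::Z::Z:
:::ZZ::
:::::::
:::::::

0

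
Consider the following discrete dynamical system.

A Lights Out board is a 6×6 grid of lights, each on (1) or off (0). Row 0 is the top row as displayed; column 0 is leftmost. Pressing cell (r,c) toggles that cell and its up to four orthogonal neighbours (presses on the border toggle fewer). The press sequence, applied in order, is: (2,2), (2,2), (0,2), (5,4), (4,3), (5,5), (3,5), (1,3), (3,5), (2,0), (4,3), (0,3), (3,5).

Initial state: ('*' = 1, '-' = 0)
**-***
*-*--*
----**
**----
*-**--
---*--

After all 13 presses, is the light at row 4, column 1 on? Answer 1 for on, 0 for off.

0

[0] **-***
*-*--*
----**
**----
*-**--
---*--
[1] **-***
*----*
-*****
***---
*-**--
---*--
[2] **-***
*-*--*
----**
**----
*-**--
---*--
[3] *-*-**
*----*
----**
**----
*-**--
---*--
[4] *-*-**
*----*
----**
**----
*-***-
----**
[5] *-*-**
*----*
----**
**-*--
*-----
---***
[6] *-*-**
*----*
----**
**-*--
*----*
---*--
[7] *-*-**
*----*
----*-
**-***
*-----
---*--
[8] *-****
*-****
---**-
**-***
*-----
---*--
[9] *-****
*-****
---***
**-*--
*----*
---*--
[10] *-****
--****
**-***
-*-*--
*----*
---*--
[11] *-****
--****
**-***
-*----
*-****
------
[12] *----*
--*-**
**-***
-*----
*-****
------
[13] *----*
--*-**
**-**-
-*--**
*-***-
------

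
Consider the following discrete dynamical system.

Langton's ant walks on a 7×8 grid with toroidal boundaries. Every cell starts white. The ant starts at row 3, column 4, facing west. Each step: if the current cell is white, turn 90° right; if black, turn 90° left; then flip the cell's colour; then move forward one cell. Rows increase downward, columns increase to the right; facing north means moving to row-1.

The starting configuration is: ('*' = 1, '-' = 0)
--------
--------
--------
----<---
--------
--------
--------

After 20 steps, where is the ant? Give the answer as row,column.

gen 0: --------
--------
--------
----<---
--------
--------
--------
gen 1: --------
--------
----^---
----*---
--------
--------
--------
gen 2: --------
--------
----*>--
----*---
--------
--------
--------
gen 3: --------
--------
----**--
----*v--
--------
--------
--------
gen 4: --------
--------
----**--
----<*--
--------
--------
--------
gen 5: --------
--------
----**--
-----*--
----v---
--------
--------
gen 6: --------
--------
----**--
-----*--
---<*---
--------
--------
gen 7: --------
--------
----**--
---^-*--
---**---
--------
--------
gen 8: --------
--------
----**--
---*>*--
---**---
--------
--------
gen 9: --------
--------
----**--
---***--
---*v---
--------
--------
gen 10: --------
--------
----**--
---***--
---*->--
--------
--------
gen 11: --------
--------
----**--
---***--
---*-*--
-----v--
--------
gen 12: --------
--------
----**--
---***--
---*-*--
----<*--
--------
gen 13: --------
--------
----**--
---***--
---*^*--
----**--
--------
gen 14: --------
--------
----**--
---***--
---**>--
----**--
--------
gen 15: --------
--------
----**--
---**^--
---**---
----**--
--------
gen 16: --------
--------
----**--
---*<---
---**---
----**--
--------
gen 17: --------
--------
----**--
---*----
---*v---
----**--
--------
gen 18: --------
--------
----**--
---*----
---*->--
----**--
--------
gen 19: --------
--------
----**--
---*----
---*-*--
----*v--
--------
gen 20: --------
--------
----**--
---*----
---*-*--
----*->-
--------

5,6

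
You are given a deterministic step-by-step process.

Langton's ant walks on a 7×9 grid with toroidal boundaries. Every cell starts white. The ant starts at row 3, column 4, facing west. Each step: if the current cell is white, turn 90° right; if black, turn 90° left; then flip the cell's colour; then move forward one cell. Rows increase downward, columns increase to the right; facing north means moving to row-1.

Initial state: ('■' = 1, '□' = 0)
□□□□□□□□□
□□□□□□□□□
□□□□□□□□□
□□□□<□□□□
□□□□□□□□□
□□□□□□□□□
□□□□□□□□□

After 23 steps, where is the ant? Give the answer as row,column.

5,5

t=0: □□□□□□□□□
□□□□□□□□□
□□□□□□□□□
□□□□<□□□□
□□□□□□□□□
□□□□□□□□□
□□□□□□□□□
t=1: □□□□□□□□□
□□□□□□□□□
□□□□^□□□□
□□□□■□□□□
□□□□□□□□□
□□□□□□□□□
□□□□□□□□□
t=2: □□□□□□□□□
□□□□□□□□□
□□□□■>□□□
□□□□■□□□□
□□□□□□□□□
□□□□□□□□□
□□□□□□□□□
t=3: □□□□□□□□□
□□□□□□□□□
□□□□■■□□□
□□□□■v□□□
□□□□□□□□□
□□□□□□□□□
□□□□□□□□□
t=4: □□□□□□□□□
□□□□□□□□□
□□□□■■□□□
□□□□<■□□□
□□□□□□□□□
□□□□□□□□□
□□□□□□□□□
t=5: □□□□□□□□□
□□□□□□□□□
□□□□■■□□□
□□□□□■□□□
□□□□v□□□□
□□□□□□□□□
□□□□□□□□□
t=6: □□□□□□□□□
□□□□□□□□□
□□□□■■□□□
□□□□□■□□□
□□□<■□□□□
□□□□□□□□□
□□□□□□□□□
t=7: □□□□□□□□□
□□□□□□□□□
□□□□■■□□□
□□□^□■□□□
□□□■■□□□□
□□□□□□□□□
□□□□□□□□□
t=8: □□□□□□□□□
□□□□□□□□□
□□□□■■□□□
□□□■>■□□□
□□□■■□□□□
□□□□□□□□□
□□□□□□□□□
t=9: □□□□□□□□□
□□□□□□□□□
□□□□■■□□□
□□□■■■□□□
□□□■v□□□□
□□□□□□□□□
□□□□□□□□□
t=10: □□□□□□□□□
□□□□□□□□□
□□□□■■□□□
□□□■■■□□□
□□□■□>□□□
□□□□□□□□□
□□□□□□□□□
t=11: □□□□□□□□□
□□□□□□□□□
□□□□■■□□□
□□□■■■□□□
□□□■□■□□□
□□□□□v□□□
□□□□□□□□□
t=12: □□□□□□□□□
□□□□□□□□□
□□□□■■□□□
□□□■■■□□□
□□□■□■□□□
□□□□<■□□□
□□□□□□□□□
t=13: □□□□□□□□□
□□□□□□□□□
□□□□■■□□□
□□□■■■□□□
□□□■^■□□□
□□□□■■□□□
□□□□□□□□□
t=14: □□□□□□□□□
□□□□□□□□□
□□□□■■□□□
□□□■■■□□□
□□□■■>□□□
□□□□■■□□□
□□□□□□□□□
t=15: □□□□□□□□□
□□□□□□□□□
□□□□■■□□□
□□□■■^□□□
□□□■■□□□□
□□□□■■□□□
□□□□□□□□□
t=16: □□□□□□□□□
□□□□□□□□□
□□□□■■□□□
□□□■<□□□□
□□□■■□□□□
□□□□■■□□□
□□□□□□□□□
t=17: □□□□□□□□□
□□□□□□□□□
□□□□■■□□□
□□□■□□□□□
□□□■v□□□□
□□□□■■□□□
□□□□□□□□□
t=18: □□□□□□□□□
□□□□□□□□□
□□□□■■□□□
□□□■□□□□□
□□□■□>□□□
□□□□■■□□□
□□□□□□□□□
t=19: □□□□□□□□□
□□□□□□□□□
□□□□■■□□□
□□□■□□□□□
□□□■□■□□□
□□□□■v□□□
□□□□□□□□□
t=20: □□□□□□□□□
□□□□□□□□□
□□□□■■□□□
□□□■□□□□□
□□□■□■□□□
□□□□■□>□□
□□□□□□□□□
t=21: □□□□□□□□□
□□□□□□□□□
□□□□■■□□□
□□□■□□□□□
□□□■□■□□□
□□□□■□■□□
□□□□□□v□□
t=22: □□□□□□□□□
□□□□□□□□□
□□□□■■□□□
□□□■□□□□□
□□□■□■□□□
□□□□■□■□□
□□□□□<■□□
t=23: □□□□□□□□□
□□□□□□□□□
□□□□■■□□□
□□□■□□□□□
□□□■□■□□□
□□□□■^■□□
□□□□□■■□□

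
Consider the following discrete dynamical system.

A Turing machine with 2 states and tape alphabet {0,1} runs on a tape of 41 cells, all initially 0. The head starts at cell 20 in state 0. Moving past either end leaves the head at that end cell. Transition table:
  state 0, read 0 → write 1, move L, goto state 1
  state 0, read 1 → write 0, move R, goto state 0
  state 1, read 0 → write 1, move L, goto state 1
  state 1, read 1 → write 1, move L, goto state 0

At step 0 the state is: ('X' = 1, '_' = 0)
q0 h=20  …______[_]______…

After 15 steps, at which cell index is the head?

5

t=0: q0 h=20  …______[_]______…
t=1: q1 h=19  …______[_]X_____…
t=2: q1 h=18  …______[_]XX____…
t=3: q1 h=17  …______[_]XXX___…
t=4: q1 h=16  …______[_]XXXX__…
t=5: q1 h=15  …______[_]XXXXX_…
t=6: q1 h=14  …______[_]XXXXXX…
t=7: q1 h=13  …______[_]XXXXXX…
t=8: q1 h=12  …______[_]XXXXXX…
t=9: q1 h=11  …______[_]XXXXXX…
t=10: q1 h=10  …______[_]XXXXXX…
t=11: q1 h= 9  …______[_]XXXXXX…
t=12: q1 h= 8  …______[_]XXXXXX…
t=13: q1 h= 7  …______[_]XXXXXX…
t=14: q1 h= 6  |______[_]XXXXXX…
t=15: q1 h= 5  |_____[_]XXXXXX…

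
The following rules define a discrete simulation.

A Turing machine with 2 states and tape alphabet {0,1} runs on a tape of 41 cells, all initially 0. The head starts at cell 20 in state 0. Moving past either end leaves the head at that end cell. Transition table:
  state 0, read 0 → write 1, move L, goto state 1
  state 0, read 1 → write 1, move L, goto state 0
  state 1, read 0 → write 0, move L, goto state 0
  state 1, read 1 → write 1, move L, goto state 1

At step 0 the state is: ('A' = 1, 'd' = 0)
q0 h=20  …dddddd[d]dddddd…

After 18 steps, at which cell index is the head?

2

step 0: q0 h=20  …dddddd[d]dddddd…
step 1: q1 h=19  …dddddd[d]Addddd…
step 2: q0 h=18  …dddddd[d]dAdddd…
step 3: q1 h=17  …dddddd[d]AdAddd…
step 4: q0 h=16  …dddddd[d]dAdAdd…
step 5: q1 h=15  …dddddd[d]AdAdAd…
step 6: q0 h=14  …dddddd[d]dAdAdA…
step 7: q1 h=13  …dddddd[d]AdAdAd…
step 8: q0 h=12  …dddddd[d]dAdAdA…
step 9: q1 h=11  …dddddd[d]AdAdAd…
step 10: q0 h=10  …dddddd[d]dAdAdA…
step 11: q1 h= 9  …dddddd[d]AdAdAd…
step 12: q0 h= 8  …dddddd[d]dAdAdA…
step 13: q1 h= 7  …dddddd[d]AdAdAd…
step 14: q0 h= 6  |dddddd[d]dAdAdA…
step 15: q1 h= 5  |ddddd[d]AdAdAd…
step 16: q0 h= 4  |dddd[d]dAdAdA…
step 17: q1 h= 3  |ddd[d]AdAdAd…
step 18: q0 h= 2  |dd[d]dAdAdA…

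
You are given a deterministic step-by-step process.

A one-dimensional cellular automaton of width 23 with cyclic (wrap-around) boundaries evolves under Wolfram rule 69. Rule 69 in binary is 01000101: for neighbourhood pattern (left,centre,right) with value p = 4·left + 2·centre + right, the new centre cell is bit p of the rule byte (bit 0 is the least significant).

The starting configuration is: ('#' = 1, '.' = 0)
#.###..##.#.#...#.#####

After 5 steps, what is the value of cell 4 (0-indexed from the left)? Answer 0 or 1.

1

step 0: #.###..##.#.#...#.#####
step 1: #...#...#.#.#.#.#......
step 2: #.#.#.#.#.#.#.#.#.####.
step 3: #.#.#.#.#.#.#.#.#....#.
step 4: #.#.#.#.#.#.#.#.#.##.#.
step 5: #.#.#.#.#.#.#.#.#..#.#.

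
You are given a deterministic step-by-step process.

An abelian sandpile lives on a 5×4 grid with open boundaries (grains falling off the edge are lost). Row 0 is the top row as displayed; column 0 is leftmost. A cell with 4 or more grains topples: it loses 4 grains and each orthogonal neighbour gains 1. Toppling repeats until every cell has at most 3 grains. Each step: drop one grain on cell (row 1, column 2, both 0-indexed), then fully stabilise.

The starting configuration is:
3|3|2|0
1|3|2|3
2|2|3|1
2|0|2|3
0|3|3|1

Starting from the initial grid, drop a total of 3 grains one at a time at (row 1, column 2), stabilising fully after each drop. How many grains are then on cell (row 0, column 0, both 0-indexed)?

[0] 3|3|2|0
1|3|2|3
2|2|3|1
2|0|2|3
0|3|3|1
[1] 3|3|2|0
1|3|3|3
2|2|3|1
2|0|2|3
0|3|3|1
[2] 0|2|1|2
3|3|0|1
3|0|2|3
2|1|3|3
0|3|3|1
[3] 0|2|1|2
3|3|1|1
3|0|2|3
2|1|3|3
0|3|3|1

0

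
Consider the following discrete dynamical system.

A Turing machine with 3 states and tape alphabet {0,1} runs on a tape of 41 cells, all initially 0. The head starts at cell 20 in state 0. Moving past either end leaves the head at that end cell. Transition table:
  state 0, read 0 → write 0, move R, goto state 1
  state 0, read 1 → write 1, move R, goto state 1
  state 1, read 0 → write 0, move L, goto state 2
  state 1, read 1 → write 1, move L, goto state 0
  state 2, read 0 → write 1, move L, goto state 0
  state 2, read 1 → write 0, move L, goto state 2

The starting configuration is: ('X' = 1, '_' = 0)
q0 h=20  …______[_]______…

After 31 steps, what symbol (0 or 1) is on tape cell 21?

0

step 0: q0 h=20  …______[_]______…
step 1: q1 h=21  …______[_]______…
step 2: q2 h=20  …______[_]______…
step 3: q0 h=19  …______[_]X_____…
step 4: q1 h=20  …______[X]______…
step 5: q0 h=19  …______[_]X_____…
step 6: q1 h=20  …______[X]______…
step 7: q0 h=19  …______[_]X_____…
step 8: q1 h=20  …______[X]______…
step 9: q0 h=19  …______[_]X_____…
step 10: q1 h=20  …______[X]______…
step 11: q0 h=19  …______[_]X_____…
step 12: q1 h=20  …______[X]______…
step 13: q0 h=19  …______[_]X_____…
step 14: q1 h=20  …______[X]______…
step 15: q0 h=19  …______[_]X_____…
step 16: q1 h=20  …______[X]______…
step 17: q0 h=19  …______[_]X_____…
step 18: q1 h=20  …______[X]______…
step 19: q0 h=19  …______[_]X_____…
step 20: q1 h=20  …______[X]______…
step 21: q0 h=19  …______[_]X_____…
step 22: q1 h=20  …______[X]______…
step 23: q0 h=19  …______[_]X_____…
step 24: q1 h=20  …______[X]______…
step 25: q0 h=19  …______[_]X_____…
step 26: q1 h=20  …______[X]______…
step 27: q0 h=19  …______[_]X_____…
step 28: q1 h=20  …______[X]______…
step 29: q0 h=19  …______[_]X_____…
step 30: q1 h=20  …______[X]______…
step 31: q0 h=19  …______[_]X_____…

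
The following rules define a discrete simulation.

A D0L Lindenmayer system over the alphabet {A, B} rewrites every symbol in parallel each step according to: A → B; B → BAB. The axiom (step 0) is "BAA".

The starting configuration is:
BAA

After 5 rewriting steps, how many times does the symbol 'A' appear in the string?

gen 0: BAA
gen 1: BABBB
gen 2: BABBBABBABBAB
gen 3: BABBBABBABBABBBABBABBBABBABBBAB
gen 4: BABBBABBABBABBBABBABBBABBABBBABBABBABBBABBABBBABBABBABBBABBABBBABBABBABBBAB
gen 5: BABBBABBABBABBBABBABBBABBABBBABBABBABBBABBABBBABBABBABBBAB…BABBBABBABBABBBABBABBBABBABBABBBABBABBBABBABBBABBABBABBBAB  (len 181)

53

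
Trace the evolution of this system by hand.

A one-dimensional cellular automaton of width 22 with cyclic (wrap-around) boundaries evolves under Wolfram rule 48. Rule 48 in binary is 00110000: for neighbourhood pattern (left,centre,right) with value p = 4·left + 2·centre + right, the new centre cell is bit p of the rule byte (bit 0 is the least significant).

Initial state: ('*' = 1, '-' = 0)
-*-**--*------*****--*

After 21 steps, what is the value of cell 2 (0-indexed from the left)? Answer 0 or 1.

0

0) -*-**--*------*****--*
1) *-*--*--*----------*--
2) -*-*--*--*----------*-
3) --*-*--*--*----------*
4) *--*-*--*--*----------
5) -*--*-*--*--*---------
6) --*--*-*--*--*--------
7) ---*--*-*--*--*-------
8) ----*--*-*--*--*------
9) -----*--*-*--*--*-----
10) ------*--*-*--*--*----
11) -------*--*-*--*--*---
12) --------*--*-*--*--*--
13) ---------*--*-*--*--*-
14) ----------*--*-*--*--*
15) *----------*--*-*--*--
16) -*----------*--*-*--*-
17) --*----------*--*-*--*
18) *--*----------*--*-*--
19) -*--*----------*--*-*-
20) --*--*----------*--*-*
21) *--*--*----------*--*-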